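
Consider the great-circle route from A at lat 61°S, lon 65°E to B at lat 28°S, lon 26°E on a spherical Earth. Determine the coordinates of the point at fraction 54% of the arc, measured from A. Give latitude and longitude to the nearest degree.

Convert each endpoint to a unit vector on the sphere (x = cos φ cos λ, y = cos φ sin λ, z = sin φ).
The central angle between the endpoints is δ = arccos(p₁·p₂) ≈ 0.733 rad (42.0°).
Interpolate at f = 0.54 with slerp weights a = sin((1−f)δ)/sin δ ≈ 0.494, b = sin(fδ)/sin δ ≈ 0.576.
p = a·p₁ + b·p₂ ≈ (0.559, 0.440, -0.703); φ = arcsin(p_z) ≈ -44.66°, λ = atan2(p_y, p_x) ≈ 38.24°.

≈ lat 45°S, lon 38°E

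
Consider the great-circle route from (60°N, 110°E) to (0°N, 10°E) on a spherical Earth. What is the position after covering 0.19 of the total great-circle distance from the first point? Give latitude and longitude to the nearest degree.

≈ (58°N, 75°E)

The haversine formula gives a central angle δ ≈ 1.658 rad (95.0°) between the endpoints.
Interpolate at f = 0.19 with slerp weights a = sin((1−f)δ)/sin δ ≈ 0.978, b = sin(fδ)/sin δ ≈ 0.311.
p = a·p₁ + b·p₂ ≈ (0.139, 0.513, 0.847); φ = arcsin(p_z) ≈ 57.87°, λ = atan2(p_y, p_x) ≈ 74.85°.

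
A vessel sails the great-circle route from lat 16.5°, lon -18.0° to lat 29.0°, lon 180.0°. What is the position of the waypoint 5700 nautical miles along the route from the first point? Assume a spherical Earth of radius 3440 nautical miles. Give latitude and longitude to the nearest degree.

≈ lat 60°, lon -152°

Write both endpoints as unit vectors p₁, p₂ with components (cos φ cos λ, cos φ sin λ, sin φ).
The central angle between the endpoints is δ = arccos(p₁·p₂) ≈ 2.291 rad (131.3°). The total great-circle distance is δ·R ≈ 2.291 × 3440 ≈ 7883 nmi, so the target fraction is f = 5700/7883 ≈ 0.723.
Interpolate at f ≈ 0.723 with slerp weights a = sin((1−f)δ)/sin δ ≈ 0.789, b = sin(fδ)/sin δ ≈ 1.326.
p = a·p₁ + b·p₂ ≈ (-0.440, -0.234, 0.867); φ = arcsin(p_z) ≈ 60.10°, λ = atan2(p_y, p_x) ≈ -152.04°.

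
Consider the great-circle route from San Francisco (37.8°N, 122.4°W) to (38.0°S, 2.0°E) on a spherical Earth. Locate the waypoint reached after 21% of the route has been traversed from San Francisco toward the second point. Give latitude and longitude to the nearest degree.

Write both endpoints as unit vectors p₁, p₂ with components (cos φ cos λ, cos φ sin λ, sin φ).
The central angle between the endpoints is δ = arccos(p₁·p₂) ≈ 2.388 rad (136.8°).
Interpolate at f = 0.21 with slerp weights a = sin((1−f)δ)/sin δ ≈ 1.389, b = sin(fδ)/sin δ ≈ 0.702.
p = a·p₁ + b·p₂ ≈ (-0.035, -0.907, 0.419); φ = arcsin(p_z) ≈ 24.77°, λ = atan2(p_y, p_x) ≈ -92.21°.

≈ (25°N, 92°W)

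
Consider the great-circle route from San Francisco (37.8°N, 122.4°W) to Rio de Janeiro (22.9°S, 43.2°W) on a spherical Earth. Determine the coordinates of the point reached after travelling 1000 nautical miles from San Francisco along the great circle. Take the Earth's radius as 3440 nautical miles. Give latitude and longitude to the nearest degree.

Write both endpoints as unit vectors p₁, p₂ with components (cos φ cos λ, cos φ sin λ, sin φ).
The central angle between the endpoints is δ = arccos(p₁·p₂) ≈ 1.673 rad (95.9°). The total great-circle distance is δ·R ≈ 1.673 × 3440 ≈ 5755 nmi, so the target fraction is f = 1000/5755 ≈ 0.174.
Interpolate at f ≈ 0.174 with slerp weights a = sin((1−f)δ)/sin δ ≈ 0.987, b = sin(fδ)/sin δ ≈ 0.288.
p = a·p₁ + b·p₂ ≈ (-0.225, -0.840, 0.493); φ = arcsin(p_z) ≈ 29.54°, λ = atan2(p_y, p_x) ≈ -104.96°.

≈ 30°N, 105°W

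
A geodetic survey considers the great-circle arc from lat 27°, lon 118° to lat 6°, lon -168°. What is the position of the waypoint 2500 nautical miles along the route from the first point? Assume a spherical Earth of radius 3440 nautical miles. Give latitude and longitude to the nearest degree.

Convert each endpoint to a unit vector on the sphere (x = cos φ cos λ, y = cos φ sin λ, z = sin φ).
The central angle between the endpoints is δ = arccos(p₁·p₂) ≈ 1.275 rad (73.0°). The total great-circle distance is δ·R ≈ 1.275 × 3440 ≈ 4385 nmi, so the target fraction is f = 2500/4385 ≈ 0.570.
Interpolate at f ≈ 0.570 with slerp weights a = sin((1−f)δ)/sin δ ≈ 0.545, b = sin(fδ)/sin δ ≈ 0.695.
p = a·p₁ + b·p₂ ≈ (-0.904, 0.285, 0.320); φ = arcsin(p_z) ≈ 18.66°, λ = atan2(p_y, p_x) ≈ 162.50°.

≈ lat 19°, lon 163°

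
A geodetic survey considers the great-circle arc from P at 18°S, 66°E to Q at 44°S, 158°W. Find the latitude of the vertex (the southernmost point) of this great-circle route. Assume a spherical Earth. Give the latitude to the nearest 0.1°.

≈ 60.4°S

The great circle lies in the plane with unit normal n̂ = (p₁ × p₂)/|p₁ × p₂|.
Here n̂_z ≈ +0.495; the vertex latitude is φ_max = arccos|n̂_z| ≈ 60.4°.
Check via Clairaut: cos φ_max = |cos φ₁| · sin C = cos(18.0°)·sin(148.7°) ≈ 0.495, again giving ≈ 60.4°.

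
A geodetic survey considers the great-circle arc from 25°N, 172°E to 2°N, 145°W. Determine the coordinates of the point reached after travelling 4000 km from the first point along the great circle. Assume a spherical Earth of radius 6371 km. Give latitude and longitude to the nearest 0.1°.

Write both endpoints as unit vectors p₁, p₂ with components (cos φ cos λ, cos φ sin λ, sin φ).
The central angle between the endpoints is δ = arccos(p₁·p₂) ≈ 0.827 rad (47.4°). The total great-circle distance is δ·R ≈ 0.827 × 6371 ≈ 5268 km, so the target fraction is f = 4000/5268 ≈ 0.759.
Interpolate at f ≈ 0.759 with slerp weights a = sin((1−f)δ)/sin δ ≈ 0.269, b = sin(fδ)/sin δ ≈ 0.798.
p = a·p₁ + b·p₂ ≈ (-0.895, -0.424, 0.141); φ = arcsin(p_z) ≈ 8.13°, λ = atan2(p_y, p_x) ≈ -154.66°.

≈ 8.1°N, 154.7°W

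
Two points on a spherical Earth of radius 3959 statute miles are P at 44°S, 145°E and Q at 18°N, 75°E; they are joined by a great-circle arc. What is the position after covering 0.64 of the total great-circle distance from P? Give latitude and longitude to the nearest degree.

≈ 6°S, 96°E

Write both endpoints as unit vectors p₁, p₂ with components (cos φ cos λ, cos φ sin λ, sin φ).
The central angle between the endpoints is δ = arccos(p₁·p₂) ≈ 1.551 rad (88.9°).
Interpolate at f = 0.64 with slerp weights a = sin((1−f)δ)/sin δ ≈ 0.530, b = sin(fδ)/sin δ ≈ 0.838.
p = a·p₁ + b·p₂ ≈ (-0.106, 0.988, -0.109); φ = arcsin(p_z) ≈ -6.28°, λ = atan2(p_y, p_x) ≈ 96.13°.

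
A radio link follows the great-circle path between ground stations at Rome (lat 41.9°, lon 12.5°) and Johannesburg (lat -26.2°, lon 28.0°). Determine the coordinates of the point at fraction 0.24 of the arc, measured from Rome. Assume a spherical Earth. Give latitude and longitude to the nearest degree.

Write both endpoints as unit vectors p₁, p₂ with components (cos φ cos λ, cos φ sin λ, sin φ).
The central angle between the endpoints is δ = arccos(p₁·p₂) ≈ 1.215 rad (69.6°).
Interpolate at f = 0.24 with slerp weights a = sin((1−f)δ)/sin δ ≈ 0.851, b = sin(fδ)/sin δ ≈ 0.307.
p = a·p₁ + b·p₂ ≈ (0.861, 0.266, 0.433); φ = arcsin(p_z) ≈ 25.65°, λ = atan2(p_y, p_x) ≈ 17.18°.

≈ lat 26°, lon 17°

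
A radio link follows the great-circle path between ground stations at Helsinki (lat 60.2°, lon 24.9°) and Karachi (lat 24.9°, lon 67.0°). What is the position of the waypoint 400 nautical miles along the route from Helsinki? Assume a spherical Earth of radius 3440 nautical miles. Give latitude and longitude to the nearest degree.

The haversine formula gives a central angle δ ≈ 0.796 rad (45.6°) between the endpoints. The total great-circle distance is δ·R ≈ 0.796 × 3440 ≈ 2737 nmi, so the target fraction is f = 400/2737 ≈ 0.146.
Interpolate at f ≈ 0.146 with slerp weights a = sin((1−f)δ)/sin δ ≈ 0.880, b = sin(fδ)/sin δ ≈ 0.162.
p = a·p₁ + b·p₂ ≈ (0.454, 0.320, 0.832); φ = arcsin(p_z) ≈ 56.27°, λ = atan2(p_y, p_x) ≈ 35.15°.

≈ lat 56°, lon 35°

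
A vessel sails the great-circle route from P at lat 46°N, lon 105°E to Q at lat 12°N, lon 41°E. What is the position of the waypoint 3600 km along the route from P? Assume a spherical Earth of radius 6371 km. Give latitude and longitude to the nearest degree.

Write both endpoints as unit vectors p₁, p₂ with components (cos φ cos λ, cos φ sin λ, sin φ).
The central angle between the endpoints is δ = arccos(p₁·p₂) ≈ 1.107 rad (63.4°). The total great-circle distance is δ·R ≈ 1.107 × 6371 ≈ 7052 km, so the target fraction is f = 3600/7052 ≈ 0.510.
Interpolate at f ≈ 0.510 with slerp weights a = sin((1−f)δ)/sin δ ≈ 0.577, b = sin(fδ)/sin δ ≈ 0.599.
p = a·p₁ + b·p₂ ≈ (0.338, 0.771, 0.539); φ = arcsin(p_z) ≈ 32.64°, λ = atan2(p_y, p_x) ≈ 66.31°.

≈ lat 33°N, lon 66°E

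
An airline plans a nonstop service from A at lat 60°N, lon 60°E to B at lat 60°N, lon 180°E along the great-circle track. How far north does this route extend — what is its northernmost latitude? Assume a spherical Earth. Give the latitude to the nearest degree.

≈ 74°N

The great circle lies in the plane with unit normal n̂ = (p₁ × p₂)/|p₁ × p₂|.
Here n̂_z ≈ +0.277; the vertex latitude is φ_max = arccos|n̂_z| ≈ 73.9°.
Check via Clairaut: cos φ_max = |cos φ₁| · sin C = cos(60.0°)·sin(33.7°) ≈ 0.277, again giving ≈ 73.9°.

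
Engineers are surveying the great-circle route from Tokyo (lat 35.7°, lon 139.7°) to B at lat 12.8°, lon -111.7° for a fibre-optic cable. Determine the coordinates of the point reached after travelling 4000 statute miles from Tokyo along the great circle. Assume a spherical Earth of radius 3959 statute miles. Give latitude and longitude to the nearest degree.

≈ lat 34°, lon -148°

Convert each endpoint to a unit vector on the sphere (x = cos φ cos λ, y = cos φ sin λ, z = sin φ).
The central angle between the endpoints is δ = arccos(p₁·p₂) ≈ 1.694 rad (97.1°). The total great-circle distance is δ·R ≈ 1.694 × 3959 ≈ 6708 mi, so the target fraction is f = 4000/6708 ≈ 0.596.
Interpolate at f ≈ 0.596 with slerp weights a = sin((1−f)δ)/sin δ ≈ 0.637, b = sin(fδ)/sin δ ≈ 0.854.
p = a·p₁ + b·p₂ ≈ (-0.702, -0.439, 0.561); φ = arcsin(p_z) ≈ 34.10°, λ = atan2(p_y, p_x) ≈ -147.99°.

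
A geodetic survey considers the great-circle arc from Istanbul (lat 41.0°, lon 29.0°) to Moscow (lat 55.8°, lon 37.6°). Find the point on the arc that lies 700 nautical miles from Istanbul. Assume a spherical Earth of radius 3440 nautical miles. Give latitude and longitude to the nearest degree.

≈ lat 52°, lon 35°

Convert each endpoint to a unit vector on the sphere (x = cos φ cos λ, y = cos φ sin λ, z = sin φ).
The central angle between the endpoints is δ = arccos(p₁·p₂) ≈ 0.276 rad (15.8°). The total great-circle distance is δ·R ≈ 0.276 × 3440 ≈ 951 nmi, so the target fraction is f = 700/951 ≈ 0.736.
Interpolate at f ≈ 0.736 with slerp weights a = sin((1−f)δ)/sin δ ≈ 0.267, b = sin(fδ)/sin δ ≈ 0.741.
p = a·p₁ + b·p₂ ≈ (0.506, 0.352, 0.788); φ = arcsin(p_z) ≈ 51.96°, λ = atan2(p_y, p_x) ≈ 34.80°.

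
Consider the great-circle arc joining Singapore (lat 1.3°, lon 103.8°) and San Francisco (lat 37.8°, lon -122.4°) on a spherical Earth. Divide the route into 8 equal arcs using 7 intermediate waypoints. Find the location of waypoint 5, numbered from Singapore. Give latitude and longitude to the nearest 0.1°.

≈ lat 46.3°, lon 175.3°

Write both endpoints as unit vectors p₁, p₂ with components (cos φ cos λ, cos φ sin λ, sin φ).
The central angle between the endpoints is δ = arccos(p₁·p₂) ≈ 2.133 rad (122.2°).
Interpolate at f = 5/8 with slerp weights a = sin((1−f)δ)/sin δ ≈ 0.848, b = sin(fδ)/sin δ ≈ 1.148.
p = a·p₁ + b·p₂ ≈ (-0.688, 0.057, 0.723); φ = arcsin(p_z) ≈ 46.31°, λ = atan2(p_y, p_x) ≈ 175.29°.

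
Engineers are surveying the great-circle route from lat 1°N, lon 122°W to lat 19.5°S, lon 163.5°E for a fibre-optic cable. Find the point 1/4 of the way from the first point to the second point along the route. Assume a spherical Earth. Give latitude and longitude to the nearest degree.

From cos δ = sin φ₁ sin φ₂ + cos φ₁ cos φ₂ cos Δλ, the central angle is δ ≈ 1.322 rad (75.8°).
Interpolate at f = 1/4 with slerp weights a = sin((1−f)δ)/sin δ ≈ 0.863, b = sin(fδ)/sin δ ≈ 0.335.
p = a·p₁ + b·p₂ ≈ (-0.760, -0.643, -0.097); φ = arcsin(p_z) ≈ -5.55°, λ = atan2(p_y, p_x) ≈ -139.79°.

≈ lat 6°S, lon 140°W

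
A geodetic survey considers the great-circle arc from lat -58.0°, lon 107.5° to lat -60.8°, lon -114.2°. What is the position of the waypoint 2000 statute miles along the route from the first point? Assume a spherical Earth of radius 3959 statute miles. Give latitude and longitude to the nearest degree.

From cos δ = sin φ₁ sin φ₂ + cos φ₁ cos φ₂ cos Δλ, the central angle is δ ≈ 0.992 rad (56.8°). The total great-circle distance is δ·R ≈ 0.992 × 3959 ≈ 3926 mi, so the target fraction is f = 2000/3926 ≈ 0.509.
Interpolate at f ≈ 0.509 with slerp weights a = sin((1−f)δ)/sin δ ≈ 0.559, b = sin(fδ)/sin δ ≈ 0.578.
p = a·p₁ + b·p₂ ≈ (-0.205, 0.025, -0.979); φ = arcsin(p_z) ≈ -78.10°, λ = atan2(p_y, p_x) ≈ 173.03°.

≈ lat -78°, lon 173°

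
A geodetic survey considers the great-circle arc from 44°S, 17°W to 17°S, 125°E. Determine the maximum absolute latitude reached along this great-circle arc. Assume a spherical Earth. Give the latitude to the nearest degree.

The great circle lies in the plane with unit normal n̂ = (p₁ × p₂)/|p₁ × p₂|.
Here n̂_z ≈ +0.450; the vertex latitude is φ_max = arccos|n̂_z| ≈ 63.2°.
Check via Clairaut: cos φ_max = |cos φ₁| · sin C = cos(44.0°)·sin(141.3°) ≈ 0.450, again giving ≈ 63.2°.

≈ 63°S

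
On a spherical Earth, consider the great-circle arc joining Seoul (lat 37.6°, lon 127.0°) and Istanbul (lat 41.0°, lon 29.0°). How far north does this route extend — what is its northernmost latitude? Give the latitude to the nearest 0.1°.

≈ 51.4°

The great circle lies in the plane with unit normal n̂ = (p₁ × p₂)/|p₁ × p₂|.
Here n̂_z ≈ -0.624; the vertex latitude is φ_max = arccos|n̂_z| ≈ 51.4°.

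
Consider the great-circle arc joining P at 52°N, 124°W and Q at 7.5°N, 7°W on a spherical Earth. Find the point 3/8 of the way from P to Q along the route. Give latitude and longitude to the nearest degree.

Write both endpoints as unit vectors p₁, p₂ with components (cos φ cos λ, cos φ sin λ, sin φ).
The central angle between the endpoints is δ = arccos(p₁·p₂) ≈ 1.746 rad (100.0°).
Interpolate at f = 3/8 with slerp weights a = sin((1−f)δ)/sin δ ≈ 0.901, b = sin(fδ)/sin δ ≈ 0.618.
p = a·p₁ + b·p₂ ≈ (0.298, -0.535, 0.791); φ = arcsin(p_z) ≈ 52.25°, λ = atan2(p_y, p_x) ≈ -60.83°.

≈ 52°N, 61°W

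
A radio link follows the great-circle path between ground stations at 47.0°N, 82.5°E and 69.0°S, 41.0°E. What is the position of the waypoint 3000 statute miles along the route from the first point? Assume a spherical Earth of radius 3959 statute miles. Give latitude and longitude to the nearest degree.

≈ 5°N, 72°E

From cos δ = sin φ₁ sin φ₂ + cos φ₁ cos φ₂ cos Δλ, the central angle is δ ≈ 2.094 rad (120.0°). The total great-circle distance is δ·R ≈ 2.094 × 3959 ≈ 8290 mi, so the target fraction is f = 3000/8290 ≈ 0.362.
Interpolate at f ≈ 0.362 with slerp weights a = sin((1−f)δ)/sin δ ≈ 1.123, b = sin(fδ)/sin δ ≈ 0.793.
p = a·p₁ + b·p₂ ≈ (0.315, 0.946, 0.080); φ = arcsin(p_z) ≈ 4.61°, λ = atan2(p_y, p_x) ≈ 71.60°.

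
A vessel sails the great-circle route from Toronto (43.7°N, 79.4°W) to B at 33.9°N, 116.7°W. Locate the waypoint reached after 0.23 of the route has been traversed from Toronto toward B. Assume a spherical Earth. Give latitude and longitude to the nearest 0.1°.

Write both endpoints as unit vectors p₁, p₂ with components (cos φ cos λ, cos φ sin λ, sin φ).
The central angle between the endpoints is δ = arccos(p₁·p₂) ≈ 0.530 rad (30.4°).
Interpolate at f = 0.23 with slerp weights a = sin((1−f)δ)/sin δ ≈ 0.785, b = sin(fδ)/sin δ ≈ 0.241.
p = a·p₁ + b·p₂ ≈ (0.015, -0.736, 0.677); φ = arcsin(p_z) ≈ 42.57°, λ = atan2(p_y, p_x) ≈ -88.86°.

≈ 42.6°N, 88.9°W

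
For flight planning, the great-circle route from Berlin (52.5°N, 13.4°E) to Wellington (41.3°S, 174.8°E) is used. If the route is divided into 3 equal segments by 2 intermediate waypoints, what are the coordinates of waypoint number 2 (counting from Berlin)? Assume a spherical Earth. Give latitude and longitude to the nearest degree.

≈ 4°N, 142°E

Write both endpoints as unit vectors p₁, p₂ with components (cos φ cos λ, cos φ sin λ, sin φ).
The central angle between the endpoints is δ = arccos(p₁·p₂) ≈ 2.848 rad (163.2°).
Interpolate at f = 2/3 with slerp weights a = sin((1−f)δ)/sin δ ≈ 2.805, b = sin(fδ)/sin δ ≈ 3.266.
p = a·p₁ + b·p₂ ≈ (-0.783, 0.618, 0.069); φ = arcsin(p_z) ≈ 3.96°, λ = atan2(p_y, p_x) ≈ 141.72°.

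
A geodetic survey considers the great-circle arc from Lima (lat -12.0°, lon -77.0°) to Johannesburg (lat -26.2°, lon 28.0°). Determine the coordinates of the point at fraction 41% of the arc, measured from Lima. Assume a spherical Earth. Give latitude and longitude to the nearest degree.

≈ lat -28°, lon -38°

Write both endpoints as unit vectors p₁, p₂ with components (cos φ cos λ, cos φ sin λ, sin φ).
The central angle between the endpoints is δ = arccos(p₁·p₂) ≈ 1.707 rad (97.8°).
Interpolate at f = 0.41 with slerp weights a = sin((1−f)δ)/sin δ ≈ 0.853, b = sin(fδ)/sin δ ≈ 0.650.
p = a·p₁ + b·p₂ ≈ (0.703, -0.539, -0.464); φ = arcsin(p_z) ≈ -27.67°, λ = atan2(p_y, p_x) ≈ -37.50°.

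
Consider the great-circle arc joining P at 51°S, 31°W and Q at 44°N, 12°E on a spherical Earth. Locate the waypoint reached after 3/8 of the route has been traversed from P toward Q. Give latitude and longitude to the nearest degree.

≈ 16°S, 12°W

Convert each endpoint to a unit vector on the sphere (x = cos φ cos λ, y = cos φ sin λ, z = sin φ).
The central angle between the endpoints is δ = arccos(p₁·p₂) ≈ 1.781 rad (102.1°).
Interpolate at f = 3/8 with slerp weights a = sin((1−f)δ)/sin δ ≈ 0.917, b = sin(fδ)/sin δ ≈ 0.633.
p = a·p₁ + b·p₂ ≈ (0.940, -0.203, -0.273); φ = arcsin(p_z) ≈ -15.84°, λ = atan2(p_y, p_x) ≈ -12.16°.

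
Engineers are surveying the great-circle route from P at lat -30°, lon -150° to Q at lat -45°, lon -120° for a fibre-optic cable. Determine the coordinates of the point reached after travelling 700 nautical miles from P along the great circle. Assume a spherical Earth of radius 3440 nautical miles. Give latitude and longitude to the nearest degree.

≈ lat -37°, lon -139°

Write both endpoints as unit vectors p₁, p₂ with components (cos φ cos λ, cos φ sin λ, sin φ).
The central angle between the endpoints is δ = arccos(p₁·p₂) ≈ 0.487 rad (27.9°). The total great-circle distance is δ·R ≈ 0.487 × 3440 ≈ 1674 nmi, so the target fraction is f = 700/1674 ≈ 0.418.
Interpolate at f ≈ 0.418 with slerp weights a = sin((1−f)δ)/sin δ ≈ 0.597, b = sin(fδ)/sin δ ≈ 0.432.
p = a·p₁ + b·p₂ ≈ (-0.601, -0.523, -0.604); φ = arcsin(p_z) ≈ -37.18°, λ = atan2(p_y, p_x) ≈ -138.95°.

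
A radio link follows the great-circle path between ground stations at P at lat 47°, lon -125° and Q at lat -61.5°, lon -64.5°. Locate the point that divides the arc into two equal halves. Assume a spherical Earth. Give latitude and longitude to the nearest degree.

≈ lat -8°, lon -101°

Convert each endpoint to a unit vector on the sphere (x = cos φ cos λ, y = cos φ sin λ, z = sin φ).
The central angle between the endpoints is δ = arccos(p₁·p₂) ≈ 2.074 rad (118.8°).
Interpolate at f = 1/2 with slerp weights a = sin((1−f)δ)/sin δ ≈ 0.983, b = sin(fδ)/sin δ ≈ 0.983.
p = a·p₁ + b·p₂ ≈ (-0.183, -0.972, -0.145); φ = arcsin(p_z) ≈ -8.33°, λ = atan2(p_y, p_x) ≈ -100.63°.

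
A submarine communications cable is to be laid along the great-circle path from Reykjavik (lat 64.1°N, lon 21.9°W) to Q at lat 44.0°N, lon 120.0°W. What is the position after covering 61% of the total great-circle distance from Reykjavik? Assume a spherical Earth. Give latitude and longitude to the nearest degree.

The haversine formula gives a central angle δ ≈ 0.951 rad (54.5°) between the endpoints.
Interpolate at f = 0.61 with slerp weights a = sin((1−f)δ)/sin δ ≈ 0.445, b = sin(fδ)/sin δ ≈ 0.673.
p = a·p₁ + b·p₂ ≈ (-0.062, -0.492, 0.868); φ = arcsin(p_z) ≈ 60.27°, λ = atan2(p_y, p_x) ≈ -97.15°.

≈ lat 60°N, lon 97°W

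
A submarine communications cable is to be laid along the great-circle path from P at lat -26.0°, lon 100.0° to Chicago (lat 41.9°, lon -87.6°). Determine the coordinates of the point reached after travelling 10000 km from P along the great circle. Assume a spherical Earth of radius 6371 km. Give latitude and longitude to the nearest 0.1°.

The haversine formula gives a central angle δ ≈ 2.843 rad (162.9°) between the endpoints. The total great-circle distance is δ·R ≈ 2.843 × 6371 ≈ 18115 km, so the target fraction is f = 10000/18115 ≈ 0.552.
Interpolate at f ≈ 0.552 with slerp weights a = sin((1−f)δ)/sin δ ≈ 3.255, b = sin(fδ)/sin δ ≈ 3.404.
p = a·p₁ + b·p₂ ≈ (-0.402, 0.350, 0.846); φ = arcsin(p_z) ≈ 57.81°, λ = atan2(p_y, p_x) ≈ 138.98°.

≈ lat 57.8°, lon 139.0°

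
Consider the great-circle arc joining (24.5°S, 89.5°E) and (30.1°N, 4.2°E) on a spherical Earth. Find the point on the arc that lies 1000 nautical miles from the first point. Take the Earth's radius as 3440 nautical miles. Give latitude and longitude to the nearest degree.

Convert each endpoint to a unit vector on the sphere (x = cos φ cos λ, y = cos φ sin λ, z = sin φ).
The central angle between the endpoints is δ = arccos(p₁·p₂) ≈ 1.715 rad (98.2°). The total great-circle distance is δ·R ≈ 1.715 × 3440 ≈ 5899 nmi, so the target fraction is f = 1000/5899 ≈ 0.170.
Interpolate at f ≈ 0.170 with slerp weights a = sin((1−f)δ)/sin δ ≈ 1.000, b = sin(fδ)/sin δ ≈ 0.290.
p = a·p₁ + b·p₂ ≈ (0.258, 0.928, -0.269); φ = arcsin(p_z) ≈ -15.62°, λ = atan2(p_y, p_x) ≈ 74.47°.

≈ (16°S, 74°E)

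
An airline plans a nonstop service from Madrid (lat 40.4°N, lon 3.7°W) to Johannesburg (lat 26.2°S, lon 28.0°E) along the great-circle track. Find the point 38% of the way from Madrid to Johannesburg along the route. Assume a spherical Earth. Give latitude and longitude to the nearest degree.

≈ lat 15°N, lon 10°E

The haversine formula gives a central angle δ ≈ 1.271 rad (72.8°) between the endpoints.
Interpolate at f = 0.38 with slerp weights a = sin((1−f)δ)/sin δ ≈ 0.742, b = sin(fδ)/sin δ ≈ 0.486.
p = a·p₁ + b·p₂ ≈ (0.949, 0.168, 0.266); φ = arcsin(p_z) ≈ 15.45°, λ = atan2(p_y, p_x) ≈ 10.06°.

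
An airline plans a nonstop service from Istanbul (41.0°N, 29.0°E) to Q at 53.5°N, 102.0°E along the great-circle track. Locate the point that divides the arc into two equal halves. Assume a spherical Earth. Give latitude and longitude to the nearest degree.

Write both endpoints as unit vectors p₁, p₂ with components (cos φ cos λ, cos φ sin λ, sin φ).
The central angle between the endpoints is δ = arccos(p₁·p₂) ≈ 0.852 rad (48.8°).
Interpolate at f = 1/2 with slerp weights a = sin((1−f)δ)/sin δ ≈ 0.549, b = sin(fδ)/sin δ ≈ 0.549.
p = a·p₁ + b·p₂ ≈ (0.295, 0.520, 0.802); φ = arcsin(p_z) ≈ 53.28°, λ = atan2(p_y, p_x) ≈ 60.49°.

≈ 53°N, 60°E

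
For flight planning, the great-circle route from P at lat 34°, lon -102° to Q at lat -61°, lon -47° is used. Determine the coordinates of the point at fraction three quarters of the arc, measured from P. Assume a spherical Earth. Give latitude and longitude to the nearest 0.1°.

≈ lat -39.2°, lon -70.7°

Convert each endpoint to a unit vector on the sphere (x = cos φ cos λ, y = cos φ sin λ, z = sin φ).
The central angle between the endpoints is δ = arccos(p₁·p₂) ≈ 1.832 rad (105.0°).
Interpolate at f = 3/4 with slerp weights a = sin((1−f)δ)/sin δ ≈ 0.458, b = sin(fδ)/sin δ ≈ 1.015.
p = a·p₁ + b·p₂ ≈ (0.257, -0.731, -0.632); φ = arcsin(p_z) ≈ -39.20°, λ = atan2(p_y, p_x) ≈ -70.65°.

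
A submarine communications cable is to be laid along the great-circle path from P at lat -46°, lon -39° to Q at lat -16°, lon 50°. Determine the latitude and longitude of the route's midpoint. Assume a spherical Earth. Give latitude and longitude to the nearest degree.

Write both endpoints as unit vectors p₁, p₂ with components (cos φ cos λ, cos φ sin λ, sin φ).
The central angle between the endpoints is δ = arccos(p₁·p₂) ≈ 1.359 rad (77.9°).
Interpolate at f = 1/2 with slerp weights a = sin((1−f)δ)/sin δ ≈ 0.643, b = sin(fδ)/sin δ ≈ 0.643.
p = a·p₁ + b·p₂ ≈ (0.744, 0.192, -0.640); φ = arcsin(p_z) ≈ -39.76°, λ = atan2(p_y, p_x) ≈ 14.49°.

≈ lat -40°, lon 14°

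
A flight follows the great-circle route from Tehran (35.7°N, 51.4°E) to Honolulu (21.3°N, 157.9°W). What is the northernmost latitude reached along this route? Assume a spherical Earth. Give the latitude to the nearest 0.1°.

≈ 65.5°N

The great circle lies in the plane with unit normal n̂ = (p₁ × p₂)/|p₁ × p₂|.
Here n̂_z ≈ +0.414; the vertex latitude is φ_max = arccos|n̂_z| ≈ 65.5°.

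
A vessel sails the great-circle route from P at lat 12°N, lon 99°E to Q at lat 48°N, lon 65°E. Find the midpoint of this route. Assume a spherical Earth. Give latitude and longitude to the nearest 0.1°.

Write both endpoints as unit vectors p₁, p₂ with components (cos φ cos λ, cos φ sin λ, sin φ).
The central angle between the endpoints is δ = arccos(p₁·p₂) ≈ 0.799 rad (45.8°).
Interpolate at f = 1/2 with slerp weights a = sin((1−f)δ)/sin δ ≈ 0.543, b = sin(fδ)/sin δ ≈ 0.543.
p = a·p₁ + b·p₂ ≈ (0.070, 0.854, 0.516); φ = arcsin(p_z) ≈ 31.08°, λ = atan2(p_y, p_x) ≈ 85.28°.

≈ lat 31.1°N, lon 85.3°E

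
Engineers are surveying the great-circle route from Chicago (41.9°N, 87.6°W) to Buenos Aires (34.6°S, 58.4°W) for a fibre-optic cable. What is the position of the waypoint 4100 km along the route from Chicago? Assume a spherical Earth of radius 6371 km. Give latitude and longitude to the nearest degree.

Convert each endpoint to a unit vector on the sphere (x = cos φ cos λ, y = cos φ sin λ, z = sin φ).
The central angle between the endpoints is δ = arccos(p₁·p₂) ≈ 1.415 rad (81.0°). The total great-circle distance is δ·R ≈ 1.415 × 6371 ≈ 9012 km, so the target fraction is f = 4100/9012 ≈ 0.455.
Interpolate at f ≈ 0.455 with slerp weights a = sin((1−f)δ)/sin δ ≈ 0.705, b = sin(fδ)/sin δ ≈ 0.607.
p = a·p₁ + b·p₂ ≈ (0.284, -0.950, 0.126); φ = arcsin(p_z) ≈ 7.25°, λ = atan2(p_y, p_x) ≈ -73.37°.

≈ 7°N, 73°W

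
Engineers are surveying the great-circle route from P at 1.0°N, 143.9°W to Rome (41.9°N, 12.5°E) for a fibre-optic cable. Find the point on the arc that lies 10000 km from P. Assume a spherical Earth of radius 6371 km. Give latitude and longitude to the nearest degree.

≈ 66°N, 52°W

Write both endpoints as unit vectors p₁, p₂ with components (cos φ cos λ, cos φ sin λ, sin φ).
The central angle between the endpoints is δ = arccos(p₁·p₂) ≈ 2.305 rad (132.1°). The total great-circle distance is δ·R ≈ 2.305 × 6371 ≈ 14688 km, so the target fraction is f = 10000/14688 ≈ 0.681.
Interpolate at f ≈ 0.681 with slerp weights a = sin((1−f)δ)/sin δ ≈ 0.904, b = sin(fδ)/sin δ ≈ 1.348.
p = a·p₁ + b·p₂ ≈ (0.249, -0.316, 0.916); φ = arcsin(p_z) ≈ 66.31°, λ = atan2(p_y, p_x) ≈ -51.79°.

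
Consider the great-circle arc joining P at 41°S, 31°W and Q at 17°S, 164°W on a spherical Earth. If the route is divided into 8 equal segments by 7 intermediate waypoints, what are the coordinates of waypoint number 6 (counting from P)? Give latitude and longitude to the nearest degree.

The haversine formula gives a central angle δ ≈ 1.876 rad (107.5°) between the endpoints.
Interpolate at f = 6/8 with slerp weights a = sin((1−f)δ)/sin δ ≈ 0.474, b = sin(fδ)/sin δ ≈ 1.034.
p = a·p₁ + b·p₂ ≈ (-0.644, -0.457, -0.613); φ = arcsin(p_z) ≈ -37.83°, λ = atan2(p_y, p_x) ≈ -144.66°.

≈ 38°S, 145°W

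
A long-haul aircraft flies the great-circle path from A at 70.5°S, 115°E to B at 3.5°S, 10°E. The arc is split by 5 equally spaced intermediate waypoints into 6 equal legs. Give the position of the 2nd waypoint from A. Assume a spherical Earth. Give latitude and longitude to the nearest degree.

Write both endpoints as unit vectors p₁, p₂ with components (cos φ cos λ, cos φ sin λ, sin φ).
The central angle between the endpoints is δ = arccos(p₁·p₂) ≈ 1.599 rad (91.6°).
Interpolate at f = 2/6 with slerp weights a = sin((1−f)δ)/sin δ ≈ 0.876, b = sin(fδ)/sin δ ≈ 0.508.
p = a·p₁ + b·p₂ ≈ (0.376, 0.353, -0.857); φ = arcsin(p_z) ≈ -58.94°, λ = atan2(p_y, p_x) ≈ 43.18°.

≈ 59°S, 43°E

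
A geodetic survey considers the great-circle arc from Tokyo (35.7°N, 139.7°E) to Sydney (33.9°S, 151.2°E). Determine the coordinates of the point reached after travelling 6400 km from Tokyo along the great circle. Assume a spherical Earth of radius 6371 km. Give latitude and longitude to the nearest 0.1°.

≈ 21.2°S, 148.8°E

Convert each endpoint to a unit vector on the sphere (x = cos φ cos λ, y = cos φ sin λ, z = sin φ).
The central angle between the endpoints is δ = arccos(p₁·p₂) ≈ 1.229 rad (70.4°). The total great-circle distance is δ·R ≈ 1.229 × 6371 ≈ 7831 km, so the target fraction is f = 6400/7831 ≈ 0.817.
Interpolate at f ≈ 0.817 with slerp weights a = sin((1−f)δ)/sin δ ≈ 0.236, b = sin(fδ)/sin δ ≈ 0.896.
p = a·p₁ + b·p₂ ≈ (-0.798, 0.482, -0.362); φ = arcsin(p_z) ≈ -21.20°, λ = atan2(p_y, p_x) ≈ 148.85°.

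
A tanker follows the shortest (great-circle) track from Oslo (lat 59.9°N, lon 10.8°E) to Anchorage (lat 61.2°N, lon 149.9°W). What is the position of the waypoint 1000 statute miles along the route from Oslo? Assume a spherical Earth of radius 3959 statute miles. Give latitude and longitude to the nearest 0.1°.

≈ lat 73.9°N, lon 1.1°E

From cos δ = sin φ₁ sin φ₂ + cos φ₁ cos φ₂ cos Δλ, the central angle is δ ≈ 1.012 rad (58.0°). The total great-circle distance is δ·R ≈ 1.012 × 3959 ≈ 4007 mi, so the target fraction is f = 1000/4007 ≈ 0.250.
Interpolate at f ≈ 0.250 with slerp weights a = sin((1−f)δ)/sin δ ≈ 0.812, b = sin(fδ)/sin δ ≈ 0.295.
p = a·p₁ + b·p₂ ≈ (0.277, 0.005, 0.961); φ = arcsin(p_z) ≈ 73.90°, λ = atan2(p_y, p_x) ≈ 1.05°.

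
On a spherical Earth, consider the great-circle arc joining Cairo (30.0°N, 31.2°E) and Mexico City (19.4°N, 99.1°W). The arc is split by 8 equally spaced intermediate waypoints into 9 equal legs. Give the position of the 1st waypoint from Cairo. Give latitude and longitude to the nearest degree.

From cos δ = sin φ₁ sin φ₂ + cos φ₁ cos φ₂ cos Δλ, the central angle is δ ≈ 1.941 rad (111.2°).
Interpolate at f = 1/9 with slerp weights a = sin((1−f)δ)/sin δ ≈ 1.060, b = sin(fδ)/sin δ ≈ 0.230.
p = a·p₁ + b·p₂ ≈ (0.751, 0.262, 0.606); φ = arcsin(p_z) ≈ 37.32°, λ = atan2(p_y, p_x) ≈ 19.21°.

≈ (37°N, 19°E)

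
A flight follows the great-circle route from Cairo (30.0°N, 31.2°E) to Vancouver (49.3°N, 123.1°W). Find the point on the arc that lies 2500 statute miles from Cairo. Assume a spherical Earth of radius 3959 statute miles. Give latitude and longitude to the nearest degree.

Convert each endpoint to a unit vector on the sphere (x = cos φ cos λ, y = cos φ sin λ, z = sin φ).
The central angle between the endpoints is δ = arccos(p₁·p₂) ≈ 1.701 rad (97.5°). The total great-circle distance is δ·R ≈ 1.701 × 3959 ≈ 6734 mi, so the target fraction is f = 2500/6734 ≈ 0.371.
Interpolate at f ≈ 0.371 with slerp weights a = sin((1−f)δ)/sin δ ≈ 0.884, b = sin(fδ)/sin δ ≈ 0.595.
p = a·p₁ + b·p₂ ≈ (0.443, 0.072, 0.894); φ = arcsin(p_z) ≈ 63.33°, λ = atan2(p_y, p_x) ≈ 9.17°.

≈ 63°N, 9°E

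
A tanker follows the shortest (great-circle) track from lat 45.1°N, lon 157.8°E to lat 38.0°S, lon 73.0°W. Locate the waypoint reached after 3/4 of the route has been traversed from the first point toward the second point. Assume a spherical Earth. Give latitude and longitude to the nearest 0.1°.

≈ lat 16.9°S, lon 105.6°W

From cos δ = sin φ₁ sin φ₂ + cos φ₁ cos φ₂ cos Δλ, the central angle is δ ≈ 2.478 rad (142.0°).
Interpolate at f = 3/4 with slerp weights a = sin((1−f)δ)/sin δ ≈ 0.942, b = sin(fδ)/sin δ ≈ 1.556.
p = a·p₁ + b·p₂ ≈ (-0.257, -0.922, -0.291); φ = arcsin(p_z) ≈ -16.90°, λ = atan2(p_y, p_x) ≈ -105.60°.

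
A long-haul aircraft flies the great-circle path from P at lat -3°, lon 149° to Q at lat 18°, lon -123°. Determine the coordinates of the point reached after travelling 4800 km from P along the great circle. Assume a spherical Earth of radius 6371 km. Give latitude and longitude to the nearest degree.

≈ lat 10°, lon -170°

From cos δ = sin φ₁ sin φ₂ + cos φ₁ cos φ₂ cos Δλ, the central angle is δ ≈ 1.554 rad (89.0°). The total great-circle distance is δ·R ≈ 1.554 × 6371 ≈ 9899 km, so the target fraction is f = 4800/9899 ≈ 0.485.
Interpolate at f ≈ 0.485 with slerp weights a = sin((1−f)δ)/sin δ ≈ 0.718, b = sin(fδ)/sin δ ≈ 0.684.
p = a·p₁ + b·p₂ ≈ (-0.969, -0.177, 0.174); φ = arcsin(p_z) ≈ 10.01°, λ = atan2(p_y, p_x) ≈ -169.67°.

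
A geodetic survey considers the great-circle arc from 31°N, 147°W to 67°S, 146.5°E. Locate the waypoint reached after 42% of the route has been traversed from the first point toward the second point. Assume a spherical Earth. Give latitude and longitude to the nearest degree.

≈ 12°S, 163°W

Write both endpoints as unit vectors p₁, p₂ with components (cos φ cos λ, cos φ sin λ, sin φ).
The central angle between the endpoints is δ = arccos(p₁·p₂) ≈ 1.918 rad (109.9°).
Interpolate at f = 0.42 with slerp weights a = sin((1−f)δ)/sin δ ≈ 0.954, b = sin(fδ)/sin δ ≈ 0.767.
p = a·p₁ + b·p₂ ≈ (-0.936, -0.280, -0.215); φ = arcsin(p_z) ≈ -12.41°, λ = atan2(p_y, p_x) ≈ -163.35°.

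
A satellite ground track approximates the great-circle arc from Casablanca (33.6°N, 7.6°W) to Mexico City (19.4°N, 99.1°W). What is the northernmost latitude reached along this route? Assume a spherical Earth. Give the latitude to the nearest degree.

≈ 37°N

The great circle lies in the plane with unit normal n̂ = (p₁ × p₂)/|p₁ × p₂|.
Here n̂_z ≈ -0.796; the vertex latitude is φ_max = arccos|n̂_z| ≈ 37.2°.
Check via Clairaut: cos φ_max = |cos φ₁| · sin C = cos(33.6°)·sin(72.9°) ≈ 0.796, again giving ≈ 37.2°.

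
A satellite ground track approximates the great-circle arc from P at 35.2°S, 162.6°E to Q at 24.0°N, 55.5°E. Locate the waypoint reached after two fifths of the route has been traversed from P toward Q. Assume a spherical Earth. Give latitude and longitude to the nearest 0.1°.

Write both endpoints as unit vectors p₁, p₂ with components (cos φ cos λ, cos φ sin λ, sin φ).
The central angle between the endpoints is δ = arccos(p₁·p₂) ≈ 2.042 rad (117.0°).
Interpolate at f = 2/5 with slerp weights a = sin((1−f)δ)/sin δ ≈ 1.056, b = sin(fδ)/sin δ ≈ 0.818.
p = a·p₁ + b·p₂ ≈ (-0.400, 0.874, -0.276); φ = arcsin(p_z) ≈ -16.02°, λ = atan2(p_y, p_x) ≈ 114.60°.

≈ 16.0°S, 114.6°E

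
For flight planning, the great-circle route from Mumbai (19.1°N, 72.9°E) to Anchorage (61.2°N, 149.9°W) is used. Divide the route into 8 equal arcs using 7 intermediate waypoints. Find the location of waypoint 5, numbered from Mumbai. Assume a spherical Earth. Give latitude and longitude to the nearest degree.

From cos δ = sin φ₁ sin φ₂ + cos φ₁ cos φ₂ cos Δλ, the central angle is δ ≈ 1.618 rad (92.7°).
Interpolate at f = 5/8 with slerp weights a = sin((1−f)δ)/sin δ ≈ 0.571, b = sin(fδ)/sin δ ≈ 0.848.
p = a·p₁ + b·p₂ ≈ (-0.195, 0.311, 0.930); φ = arcsin(p_z) ≈ 68.48°, λ = atan2(p_y, p_x) ≈ 122.12°.

≈ 68°N, 122°E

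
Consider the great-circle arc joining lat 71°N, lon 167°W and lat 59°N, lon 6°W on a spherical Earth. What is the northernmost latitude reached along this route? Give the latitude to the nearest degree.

The great circle lies in the plane with unit normal n̂ = (p₁ × p₂)/|p₁ × p₂|.
Here n̂_z ≈ +0.072; the vertex latitude is φ_max = arccos|n̂_z| ≈ 85.9°.
Check via Clairaut: cos φ_max = |cos φ₁| · sin C = cos(71.0°)·sin(12.8°) ≈ 0.072, again giving ≈ 85.9°.

≈ 86°N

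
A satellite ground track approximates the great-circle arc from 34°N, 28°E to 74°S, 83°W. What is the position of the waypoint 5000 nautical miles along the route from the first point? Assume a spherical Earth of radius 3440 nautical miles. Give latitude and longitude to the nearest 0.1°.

Convert each endpoint to a unit vector on the sphere (x = cos φ cos λ, y = cos φ sin λ, z = sin φ).
The central angle between the endpoints is δ = arccos(p₁·p₂) ≈ 2.239 rad (128.3°). The total great-circle distance is δ·R ≈ 2.239 × 3440 ≈ 7701 nmi, so the target fraction is f = 5000/7701 ≈ 0.649.
Interpolate at f ≈ 0.649 with slerp weights a = sin((1−f)δ)/sin δ ≈ 0.901, b = sin(fδ)/sin δ ≈ 1.265.
p = a·p₁ + b·p₂ ≈ (0.702, 0.004, -0.712); φ = arcsin(p_z) ≈ -45.43°, λ = atan2(p_y, p_x) ≈ 0.36°.

≈ 45.4°S, 0.4°E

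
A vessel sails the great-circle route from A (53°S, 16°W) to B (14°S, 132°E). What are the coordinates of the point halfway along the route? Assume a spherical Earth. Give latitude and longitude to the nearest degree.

From cos δ = sin φ₁ sin φ₂ + cos φ₁ cos φ₂ cos Δλ, the central angle is δ ≈ 1.878 rad (107.6°).
Interpolate at f = 1/2 with slerp weights a = sin((1−f)δ)/sin δ ≈ 0.846, b = sin(fδ)/sin δ ≈ 0.846.
p = a·p₁ + b·p₂ ≈ (-0.060, 0.470, -0.881); φ = arcsin(p_z) ≈ -61.73°, λ = atan2(p_y, p_x) ≈ 97.26°.

≈ (62°S, 97°E)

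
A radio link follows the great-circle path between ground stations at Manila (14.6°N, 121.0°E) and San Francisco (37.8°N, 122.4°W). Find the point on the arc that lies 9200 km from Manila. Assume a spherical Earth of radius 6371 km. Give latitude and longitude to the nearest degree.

≈ 44°N, 145°W

Write both endpoints as unit vectors p₁, p₂ with components (cos φ cos λ, cos φ sin λ, sin φ).
The central angle between the endpoints is δ = arccos(p₁·p₂) ≈ 1.760 rad (100.8°). The total great-circle distance is δ·R ≈ 1.760 × 6371 ≈ 11212 km, so the target fraction is f = 9200/11212 ≈ 0.821.
Interpolate at f ≈ 0.821 with slerp weights a = sin((1−f)δ)/sin δ ≈ 0.316, b = sin(fδ)/sin δ ≈ 1.010.
p = a·p₁ + b·p₂ ≈ (-0.585, -0.412, 0.699); φ = arcsin(p_z) ≈ 44.32°, λ = atan2(p_y, p_x) ≈ -144.88°.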